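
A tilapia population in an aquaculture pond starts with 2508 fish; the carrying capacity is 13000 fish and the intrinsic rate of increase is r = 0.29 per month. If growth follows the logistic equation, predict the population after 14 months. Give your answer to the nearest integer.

A = (K − N₀)/N₀ = (13000 − 2508)/2508 = 4.1834.
N(t) = K/(1 + A·e^(−rt)) = 13000/(1 + 4.1834×e^(−0.29×14)).
e^(−4.06) = 0.017249; denominator = 1 + 4.1834×0.017249 = 1.0722.
N = 13000/1.0722 = 12125.1.

12125 fish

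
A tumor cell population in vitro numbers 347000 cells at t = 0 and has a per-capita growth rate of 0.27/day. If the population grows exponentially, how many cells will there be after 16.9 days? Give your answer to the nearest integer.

33267119 cells

N(t) = N₀·e^(rt) = 347000 × e^(0.27×16.9) = 347000 × e^4.563.
e^4.563 ≈ 95.871, so N ≈ 347000 × 95.871 = 3.326712×10^7.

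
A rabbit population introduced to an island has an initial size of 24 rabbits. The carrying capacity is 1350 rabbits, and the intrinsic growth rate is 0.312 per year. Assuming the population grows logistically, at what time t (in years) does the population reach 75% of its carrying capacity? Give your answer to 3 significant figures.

16.4 years

A = (K − N₀)/N₀ = (1350 − 24)/24 = 55.25.
Solve 1350/(1 + 55.25·e^(−0.312t)) = 1012.5: 1 + 55.25·e^(−0.312t) = 1.3333, so e^(−0.312t) = 0.00603318.
−0.312·t = ln(0.00603318) = -5.1105, so t = 5.1105/0.312 = 16.38.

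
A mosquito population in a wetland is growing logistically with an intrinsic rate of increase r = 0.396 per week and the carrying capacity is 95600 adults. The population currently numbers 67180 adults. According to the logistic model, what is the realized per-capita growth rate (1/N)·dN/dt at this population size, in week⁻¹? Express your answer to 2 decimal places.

(1/N)·dN/dt = r(1 − N/K) = 0.396 × (1 − 67180/95600).
= 0.396 × 0.29728 = 0.11772.

0.12 per week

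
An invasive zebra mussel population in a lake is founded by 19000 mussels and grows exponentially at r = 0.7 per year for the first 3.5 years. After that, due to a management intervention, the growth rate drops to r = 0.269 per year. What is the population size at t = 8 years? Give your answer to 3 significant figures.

739000 mussels

Phase 1: N(3.5) = 19000·e^(0.7×3.5) = 19000·e^2.45 = 220179.
Phase 2 runs for 8 − 3.5 = 4.5 years at r = 0.269.
N(8) = 220179·e^(0.269×4.5) = 220179·e^1.211 = 738735.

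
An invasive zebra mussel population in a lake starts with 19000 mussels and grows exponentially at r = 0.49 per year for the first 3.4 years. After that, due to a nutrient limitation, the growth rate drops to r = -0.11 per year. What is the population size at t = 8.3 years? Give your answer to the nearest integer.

58641 mussels

Phase 1: N(3.4) = 19000·e^(0.49×3.4) = 19000·e^1.666 = 100528.
Phase 2 runs for 8.3 − 3.4 = 4.9 years at r = -0.11.
N(8.3) = 100528·e^(-0.11×4.9) = 100528·e^-0.539 = 58641.3.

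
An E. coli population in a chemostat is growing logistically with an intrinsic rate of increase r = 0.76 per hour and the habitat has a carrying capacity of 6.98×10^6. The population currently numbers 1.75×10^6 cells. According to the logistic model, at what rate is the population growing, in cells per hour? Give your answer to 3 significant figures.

997000 cells per hour

dN/dt = rN(1 − N/K) = 0.76 × 1.75×10^6 × (1 − 1.75×10^6/6.98×10^6).
1 − 1.75×10^6/6.98×10^6 = 0.74928; dN/dt = 0.76 × 1.75×10^6 × 0.74928 = 9.96547×10^5.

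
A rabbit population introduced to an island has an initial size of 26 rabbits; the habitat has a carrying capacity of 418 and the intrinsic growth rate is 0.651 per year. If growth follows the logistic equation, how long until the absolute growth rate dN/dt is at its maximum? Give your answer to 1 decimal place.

Logistic growth is fastest at N = K/2 = 209.
A = (K − N₀)/N₀ = 15.077. Set K/(1 + A·e^(−rt)) = K/2 → A·e^(−rt) = 1.
e^(−0.651t) = 1/15.077 = 0.0663265, so t = ln(15.077)/0.651 = 2.7132/0.651 = 4.1677.

4.2 years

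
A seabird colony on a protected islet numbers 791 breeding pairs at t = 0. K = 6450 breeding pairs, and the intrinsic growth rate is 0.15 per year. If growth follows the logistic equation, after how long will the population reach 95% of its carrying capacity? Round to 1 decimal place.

32.7 years

A = (K − N₀)/N₀ = (6450 − 791)/791 = 7.1542.
Solve 6450/(1 + 7.1542·e^(−0.15t)) = 6127.5: 1 + 7.1542·e^(−0.15t) = 1.0526, so e^(−0.15t) = 0.0073567.
−0.15·t = ln(0.0073567) = -4.9121, so t = 4.9121/0.15 = 32.748.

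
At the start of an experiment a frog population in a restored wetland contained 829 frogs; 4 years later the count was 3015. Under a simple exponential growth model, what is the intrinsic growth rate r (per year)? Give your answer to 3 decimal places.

0.323 per year

From N(t) = N₀·e^(rt): e^(r·4) = 3015/829 = 3.6369.
r·4 = ln(3.6369) = 1.2911, so r = 1.2911/4 = 0.32278.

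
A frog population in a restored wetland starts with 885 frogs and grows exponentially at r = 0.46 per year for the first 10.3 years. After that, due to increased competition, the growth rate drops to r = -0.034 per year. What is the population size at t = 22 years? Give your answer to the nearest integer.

Phase 1: N(10.3) = 885·e^(0.46×10.3) = 885·e^4.738 = 101072.
Phase 2 runs for 22 − 10.3 = 11.7 years at r = -0.034.
N(22) = 101072·e^(-0.034×11.7) = 101072·e^-0.3978 = 67899.8.

67900 frogs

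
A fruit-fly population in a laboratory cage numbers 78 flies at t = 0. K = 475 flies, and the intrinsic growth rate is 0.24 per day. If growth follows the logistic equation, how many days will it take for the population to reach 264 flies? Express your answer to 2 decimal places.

A = (K − N₀)/N₀ = (475 − 78)/78 = 5.0897.
Solve 475/(1 + 5.0897·e^(−0.24t)) = 264: 1 + 5.0897·e^(−0.24t) = 1.7992, so e^(−0.24t) = 0.15703.
−0.24·t = ln(0.15703) = -1.8513, so t = 1.8513/0.24 = 7.7138.

7.71 days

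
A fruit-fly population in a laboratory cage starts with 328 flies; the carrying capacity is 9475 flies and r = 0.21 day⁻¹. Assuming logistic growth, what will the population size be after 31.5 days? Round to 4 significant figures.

A = (K − N₀)/N₀ = (9475 − 328)/328 = 27.887.
N(t) = K/(1 + A·e^(−rt)) = 9475/(1 + 27.887×e^(−0.21×31.5)).
e^(−6.615) = 0.0013401; denominator = 1 + 27.887×0.0013401 = 1.0374.
N = 9475/1.0374 = 9133.66.

9134 flies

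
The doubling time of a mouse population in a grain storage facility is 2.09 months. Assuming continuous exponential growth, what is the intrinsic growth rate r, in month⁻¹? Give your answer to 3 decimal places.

r = ln(2)/t_d = 0.6931/2.09 = 0.33165.

0.332 per month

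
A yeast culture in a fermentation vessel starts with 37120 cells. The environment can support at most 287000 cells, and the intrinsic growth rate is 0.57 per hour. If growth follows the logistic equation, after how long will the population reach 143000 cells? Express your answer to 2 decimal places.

A = (K − N₀)/N₀ = (287000 − 37120)/37120 = 6.7317.
Solve 287000/(1 + 6.7317·e^(−0.57t)) = 143000: 1 + 6.7317·e^(−0.57t) = 2.007, so e^(−0.57t) = 0.14959.
−0.57·t = ln(0.14959) = -1.8999, so t = 1.8999/0.57 = 3.3331.

3.33 hours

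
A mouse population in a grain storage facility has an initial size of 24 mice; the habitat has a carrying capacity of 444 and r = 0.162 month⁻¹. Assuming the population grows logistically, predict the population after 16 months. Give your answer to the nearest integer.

A = (K − N₀)/N₀ = (444 − 24)/24 = 17.5.
N(t) = K/(1 + A·e^(−rt)) = 444/(1 + 17.5×e^(−0.162×16)).
e^(−2.592) = 0.07487; denominator = 1 + 17.5×0.07487 = 2.3102.
N = 444/2.3102 = 192.189.

192 mice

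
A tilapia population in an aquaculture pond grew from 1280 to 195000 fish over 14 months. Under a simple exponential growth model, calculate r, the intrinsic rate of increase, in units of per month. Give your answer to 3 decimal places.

0.359 per month

From N(t) = N₀·e^(rt): e^(r·14) = 195000/1280 = 152.34.
r·14 = ln(152.34) = 5.0261, so r = 5.0261/14 = 0.35901.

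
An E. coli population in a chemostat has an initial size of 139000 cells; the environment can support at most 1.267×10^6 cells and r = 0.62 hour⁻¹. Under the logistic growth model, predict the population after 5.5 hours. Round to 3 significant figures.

A = (K − N₀)/N₀ = (1.267×10^6 − 139000)/139000 = 8.1151.
N(t) = K/(1 + A·e^(−rt)) = 1.267×10^6/(1 + 8.1151×e^(−0.62×5.5)).
e^(−3.41) = 0.033041; denominator = 1 + 8.1151×0.033041 = 1.2681.
N = 1.267×10^6/1.2681 = 999107.

999000 cells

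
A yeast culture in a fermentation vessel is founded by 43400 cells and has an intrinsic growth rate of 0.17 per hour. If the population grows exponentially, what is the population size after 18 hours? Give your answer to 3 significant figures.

N(t) = N₀·e^(rt) = 43400 × e^(0.17×18) = 43400 × e^3.06.
e^3.06 ≈ 21.328, so N ≈ 43400 × 21.328 = 925616.

926000 cells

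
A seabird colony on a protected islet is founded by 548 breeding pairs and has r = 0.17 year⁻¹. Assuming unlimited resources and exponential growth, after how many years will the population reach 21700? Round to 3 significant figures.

Set N₀·e^(rt) = 21700: e^(0.17·t) = 21700/548 = 39.599.
0.17·t = ln(39.599) = 3.6788, so t = 3.6788/0.17 = 21.64.

21.6 years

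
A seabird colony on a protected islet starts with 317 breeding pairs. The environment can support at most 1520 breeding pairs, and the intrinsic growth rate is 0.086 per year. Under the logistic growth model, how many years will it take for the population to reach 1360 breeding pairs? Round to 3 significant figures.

A = (K − N₀)/N₀ = (1520 − 317)/317 = 3.795.
Solve 1520/(1 + 3.795·e^(−0.086t)) = 1360: 1 + 3.795·e^(−0.086t) = 1.1176, so e^(−0.086t) = 0.0310009.
−0.086·t = ln(0.0310009) = -3.4737, so t = 3.4737/0.086 = 40.392.

40.4 years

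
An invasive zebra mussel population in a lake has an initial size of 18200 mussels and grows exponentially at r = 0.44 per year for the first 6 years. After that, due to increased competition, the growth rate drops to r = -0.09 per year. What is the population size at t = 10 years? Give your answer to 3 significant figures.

Phase 1: N(6) = 18200·e^(0.44×6) = 18200·e^2.64 = 255040.
Phase 2 runs for 10 − 6 = 4 years at r = -0.09.
N(10) = 255040·e^(-0.09×4) = 255040·e^-0.36 = 177936.

178000 mussels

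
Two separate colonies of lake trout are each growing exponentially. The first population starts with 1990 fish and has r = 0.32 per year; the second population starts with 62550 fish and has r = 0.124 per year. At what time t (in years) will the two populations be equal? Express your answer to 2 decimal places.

Set 1990·e^(0.32t) = 62550·e^(0.124t).
e^((0.32 − 0.124)t) = 62550/1990 → e^(0.196·t) = 31.432.
0.196·t = ln(31.432) = 3.4478, so t = 3.4478/0.196 = 17.591.

17.59 years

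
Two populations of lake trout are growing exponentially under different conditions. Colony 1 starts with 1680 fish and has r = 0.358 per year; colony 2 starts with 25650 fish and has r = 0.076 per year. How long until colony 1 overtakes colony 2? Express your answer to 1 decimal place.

9.7 years

Set 1680·e^(0.358t) = 25650·e^(0.076t).
e^((0.358 − 0.076)t) = 25650/1680 → e^(0.282·t) = 15.268.
0.282·t = ln(15.268) = 2.7257, so t = 2.7257/0.282 = 9.6658.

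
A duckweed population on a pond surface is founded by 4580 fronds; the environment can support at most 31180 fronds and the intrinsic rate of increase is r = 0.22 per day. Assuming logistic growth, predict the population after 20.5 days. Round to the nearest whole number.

29308 fronds

A = (K − N₀)/N₀ = (31180 − 4580)/4580 = 5.8079.
N(t) = K/(1 + A·e^(−rt)) = 31180/(1 + 5.8079×e^(−0.22×20.5)).
e^(−4.51) = 0.010998; denominator = 1 + 5.8079×0.010998 = 1.0639.
N = 31180/1.0639 = 29307.9.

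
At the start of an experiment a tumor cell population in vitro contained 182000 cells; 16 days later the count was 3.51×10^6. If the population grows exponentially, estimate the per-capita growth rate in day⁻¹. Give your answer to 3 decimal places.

From N(t) = N₀·e^(rt): e^(r·16) = 3.51×10^6/182000 = 19.286.
r·16 = ln(19.286) = 2.9594, so r = 2.9594/16 = 0.18496.

0.185 per day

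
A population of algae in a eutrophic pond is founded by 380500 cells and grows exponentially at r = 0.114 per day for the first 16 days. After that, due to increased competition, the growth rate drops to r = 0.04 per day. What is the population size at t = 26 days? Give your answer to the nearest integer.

3517431 cells

Phase 1: N(16) = 380500·e^(0.114×16) = 380500·e^1.824 = 2.357805×10^6.
Phase 2 runs for 26 − 16 = 10 days at r = 0.04.
N(26) = 2.357805×10^6·e^(0.04×10) = 2.357805×10^6·e^0.4 = 3.517431×10^6.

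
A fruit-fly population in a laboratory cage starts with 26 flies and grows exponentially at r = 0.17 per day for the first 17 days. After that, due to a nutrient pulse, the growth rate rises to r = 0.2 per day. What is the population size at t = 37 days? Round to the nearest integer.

Phase 1: N(17) = 26·e^(0.17×17) = 26·e^2.89 = 467.826.
Phase 2 runs for 37 − 17 = 20 days at r = 0.2.
N(37) = 467.826·e^(0.2×20) = 467.826·e^4 = 25542.4.

25542 flies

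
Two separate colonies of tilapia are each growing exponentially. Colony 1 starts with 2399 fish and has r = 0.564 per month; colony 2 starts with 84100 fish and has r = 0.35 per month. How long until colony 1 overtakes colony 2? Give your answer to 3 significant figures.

16.6 months

Set 2399·e^(0.564t) = 84100·e^(0.35t).
e^((0.564 − 0.35)t) = 84100/2399 → e^(0.214·t) = 35.056.
0.214·t = ln(35.056) = 3.557, so t = 3.557/0.214 = 16.621.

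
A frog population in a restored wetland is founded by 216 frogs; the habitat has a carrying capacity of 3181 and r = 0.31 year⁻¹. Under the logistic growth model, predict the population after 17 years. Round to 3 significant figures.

A = (K − N₀)/N₀ = (3181 − 216)/216 = 13.727.
N(t) = K/(1 + A·e^(−rt)) = 3181/(1 + 13.727×e^(−0.31×17)).
e^(−5.27) = 0.0051436; denominator = 1 + 13.727×0.0051436 = 1.0706.
N = 3181/1.0706 = 2971.22.

2970 frogs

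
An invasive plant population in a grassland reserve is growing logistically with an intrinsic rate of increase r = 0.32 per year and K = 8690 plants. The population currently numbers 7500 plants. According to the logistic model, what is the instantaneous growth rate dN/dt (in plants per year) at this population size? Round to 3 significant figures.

329 plants per year

dN/dt = rN(1 − N/K) = 0.32 × 7500 × (1 − 7500/8690).
1 − 7500/8690 = 0.13694; dN/dt = 0.32 × 7500 × 0.13694 = 328.65.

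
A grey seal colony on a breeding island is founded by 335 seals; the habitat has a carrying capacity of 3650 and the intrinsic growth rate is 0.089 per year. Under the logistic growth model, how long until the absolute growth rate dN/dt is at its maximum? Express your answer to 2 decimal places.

25.75 years

Logistic growth is fastest at N = K/2 = 1825.
A = (K − N₀)/N₀ = 9.8955. Set K/(1 + A·e^(−rt)) = K/2 → A·e^(−rt) = 1.
e^(−0.089t) = 1/9.8955 = 0.101056, so t = ln(9.8955)/0.089 = 2.2921/0.089 = 25.754.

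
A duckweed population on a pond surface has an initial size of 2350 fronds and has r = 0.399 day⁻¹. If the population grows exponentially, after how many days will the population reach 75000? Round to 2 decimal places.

Set N₀·e^(rt) = 75000: e^(0.399·t) = 75000/2350 = 31.915.
0.399·t = ln(31.915) = 3.4631, so t = 3.4631/0.399 = 8.6794.

8.68 days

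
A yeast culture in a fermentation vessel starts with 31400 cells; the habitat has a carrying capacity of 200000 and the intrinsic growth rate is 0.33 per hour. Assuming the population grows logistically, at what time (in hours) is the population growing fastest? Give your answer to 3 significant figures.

Logistic growth is fastest at N = K/2 = 100000.
A = (K − N₀)/N₀ = 5.3694. Set K/(1 + A·e^(−rt)) = K/2 → A·e^(−rt) = 1.
e^(−0.33t) = 1/5.3694 = 0.18624, so t = ln(5.3694)/0.33 = 1.6807/0.33 = 5.0931.

5.09 hours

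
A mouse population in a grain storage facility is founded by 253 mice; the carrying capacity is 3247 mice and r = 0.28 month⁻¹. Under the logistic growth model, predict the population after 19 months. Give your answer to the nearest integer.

3069 mice

A = (K − N₀)/N₀ = (3247 − 253)/253 = 11.834.
N(t) = K/(1 + A·e^(−rt)) = 3247/(1 + 11.834×e^(−0.28×19)).
e^(−5.32) = 0.0048928; denominator = 1 + 11.834×0.0048928 = 1.0579.
N = 3247/1.0579 = 3069.29.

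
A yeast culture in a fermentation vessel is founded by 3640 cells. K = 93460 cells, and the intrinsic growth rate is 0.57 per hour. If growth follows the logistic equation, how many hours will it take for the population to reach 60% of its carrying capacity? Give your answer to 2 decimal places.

6.34 hours

A = (K − N₀)/N₀ = (93460 − 3640)/3640 = 24.676.
Solve 93460/(1 + 24.676·e^(−0.57t)) = 56076: 1 + 24.676·e^(−0.57t) = 1.6667, so e^(−0.57t) = 0.027017.
−0.57·t = ln(0.027017) = -3.6113, so t = 3.6113/0.57 = 6.3356.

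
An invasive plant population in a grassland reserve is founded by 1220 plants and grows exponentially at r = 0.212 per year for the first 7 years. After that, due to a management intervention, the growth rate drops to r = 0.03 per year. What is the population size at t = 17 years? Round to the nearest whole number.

7263 plants

Phase 1: N(7) = 1220·e^(0.212×7) = 1220·e^1.484 = 5380.87.
Phase 2 runs for 17 − 7 = 10 years at r = 0.03.
N(17) = 5380.87·e^(0.03×10) = 5380.87·e^0.3 = 7263.42.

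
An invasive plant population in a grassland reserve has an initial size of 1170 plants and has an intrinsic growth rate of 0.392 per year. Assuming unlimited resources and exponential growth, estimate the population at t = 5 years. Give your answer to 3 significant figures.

N(t) = N₀·e^(rt) = 1170 × e^(0.392×5) = 1170 × e^1.96.
e^1.96 ≈ 7.0993, so N ≈ 1170 × 7.0993 = 8306.21.

8310 plants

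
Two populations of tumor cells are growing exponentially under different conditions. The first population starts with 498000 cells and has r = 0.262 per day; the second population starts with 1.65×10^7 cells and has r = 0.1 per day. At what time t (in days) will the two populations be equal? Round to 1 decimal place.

Set 498000·e^(0.262t) = 1.65×10^7·e^(0.1t).
e^((0.262 − 0.1)t) = 1.65×10^7/498000 → e^(0.162·t) = 33.133.
0.162·t = ln(33.133) = 3.5005, so t = 3.5005/0.162 = 21.608.

21.6 days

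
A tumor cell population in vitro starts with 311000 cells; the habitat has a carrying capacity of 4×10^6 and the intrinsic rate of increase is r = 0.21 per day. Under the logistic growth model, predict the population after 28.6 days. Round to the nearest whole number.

3886414 cells

A = (K − N₀)/N₀ = (4×10^6 − 311000)/311000 = 11.862.
N(t) = K/(1 + A·e^(−rt)) = 4×10^6/(1 + 11.862×e^(−0.21×28.6)).
e^(−6.006) = 0.0024639; denominator = 1 + 11.862×0.0024639 = 1.0292.
N = 4×10^6/1.0292 = 3.886414×10^6.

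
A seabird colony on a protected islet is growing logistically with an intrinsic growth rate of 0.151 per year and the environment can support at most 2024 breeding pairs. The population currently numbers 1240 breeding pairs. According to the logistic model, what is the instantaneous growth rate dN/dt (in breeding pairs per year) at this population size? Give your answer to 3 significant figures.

72.5 breeding pairs per year

dN/dt = rN(1 − N/K) = 0.151 × 1240 × (1 − 1240/2024).
1 − 1240/2024 = 0.38735; dN/dt = 0.151 × 1240 × 0.38735 = 72.528.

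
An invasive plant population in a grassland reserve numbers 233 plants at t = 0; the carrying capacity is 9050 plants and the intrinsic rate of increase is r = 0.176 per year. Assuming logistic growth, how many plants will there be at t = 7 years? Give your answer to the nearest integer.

752 plants

A = (K − N₀)/N₀ = (9050 − 233)/233 = 37.841.
N(t) = K/(1 + A·e^(−rt)) = 9050/(1 + 37.841×e^(−0.176×7)).
e^(−1.232) = 0.29171; denominator = 1 + 37.841×0.29171 = 12.039.
N = 9050/12.039 = 751.748.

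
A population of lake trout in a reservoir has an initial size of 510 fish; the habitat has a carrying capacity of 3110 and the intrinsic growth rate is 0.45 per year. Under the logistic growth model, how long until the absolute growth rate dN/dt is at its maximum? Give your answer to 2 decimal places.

Logistic growth is fastest at N = K/2 = 1555.
A = (K − N₀)/N₀ = 5.098. Set K/(1 + A·e^(−rt)) = K/2 → A·e^(−rt) = 1.
e^(−0.45t) = 1/5.098 = 0.196154, so t = ln(5.098)/0.45 = 1.6289/0.45 = 3.6197.

3.62 years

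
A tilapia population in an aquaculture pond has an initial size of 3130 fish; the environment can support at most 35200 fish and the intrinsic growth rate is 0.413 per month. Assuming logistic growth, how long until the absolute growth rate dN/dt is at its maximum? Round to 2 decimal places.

Logistic growth is fastest at N = K/2 = 17600.
A = (K − N₀)/N₀ = 10.246. Set K/(1 + A·e^(−rt)) = K/2 → A·e^(−rt) = 1.
e^(−0.413t) = 1/10.246 = 0.097599, so t = ln(10.246)/0.413 = 2.3269/0.413 = 5.6341.

5.63 months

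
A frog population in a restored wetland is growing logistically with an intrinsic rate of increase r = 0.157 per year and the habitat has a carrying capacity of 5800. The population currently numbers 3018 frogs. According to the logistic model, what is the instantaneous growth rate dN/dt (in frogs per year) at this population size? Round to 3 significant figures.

227 frogs per year

dN/dt = rN(1 − N/K) = 0.157 × 3018 × (1 − 3018/5800).
1 − 3018/5800 = 0.47966; dN/dt = 0.157 × 3018 × 0.47966 = 227.27.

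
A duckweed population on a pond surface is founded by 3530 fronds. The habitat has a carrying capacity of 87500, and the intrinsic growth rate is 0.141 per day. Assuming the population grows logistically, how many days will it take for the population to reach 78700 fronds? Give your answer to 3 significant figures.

38.0 days

A = (K − N₀)/N₀ = (87500 − 3530)/3530 = 23.788.
Solve 87500/(1 + 23.788·e^(−0.141t)) = 78700: 1 + 23.788·e^(−0.141t) = 1.1118, so e^(−0.141t) = 0.00470066.
−0.141·t = ln(0.00470066) = -5.3601, so t = 5.3601/0.141 = 38.015.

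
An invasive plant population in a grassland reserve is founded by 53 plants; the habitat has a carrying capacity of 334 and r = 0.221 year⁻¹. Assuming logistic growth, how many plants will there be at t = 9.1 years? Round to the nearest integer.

195 plants

A = (K − N₀)/N₀ = (334 − 53)/53 = 5.3019.
N(t) = K/(1 + A·e^(−rt)) = 334/(1 + 5.3019×e^(−0.221×9.1)).
e^(−2.011) = 0.13384; denominator = 1 + 5.3019×0.13384 = 1.7096.
N = 334/1.7096 = 195.366.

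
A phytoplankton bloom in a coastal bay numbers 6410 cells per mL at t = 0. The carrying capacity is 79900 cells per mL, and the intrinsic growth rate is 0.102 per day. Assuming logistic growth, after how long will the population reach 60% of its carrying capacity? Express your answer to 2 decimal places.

27.89 days

A = (K − N₀)/N₀ = (79900 − 6410)/6410 = 11.465.
Solve 79900/(1 + 11.465·e^(−0.102t)) = 47940: 1 + 11.465·e^(−0.102t) = 1.6667, so e^(−0.102t) = 0.0581485.
−0.102·t = ln(0.0581485) = -2.8448, so t = 2.8448/0.102 = 27.89.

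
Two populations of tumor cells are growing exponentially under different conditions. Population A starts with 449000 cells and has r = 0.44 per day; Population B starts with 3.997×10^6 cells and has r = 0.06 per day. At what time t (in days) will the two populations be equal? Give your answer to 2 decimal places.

Set 449000·e^(0.44t) = 3.997×10^6·e^(0.06t).
e^((0.44 − 0.06)t) = 3.997×10^6/449000 → e^(0.38·t) = 8.902.
0.38·t = ln(8.902) = 2.1863, so t = 2.1863/0.38 = 5.7534.

5.75 days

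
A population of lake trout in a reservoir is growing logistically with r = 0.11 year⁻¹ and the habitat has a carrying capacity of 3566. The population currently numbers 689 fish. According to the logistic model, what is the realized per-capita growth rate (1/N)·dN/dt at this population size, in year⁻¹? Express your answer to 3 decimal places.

0.089 per year

(1/N)·dN/dt = r(1 − N/K) = 0.11 × (1 − 689/3566).
= 0.11 × 0.80679 = 0.088746.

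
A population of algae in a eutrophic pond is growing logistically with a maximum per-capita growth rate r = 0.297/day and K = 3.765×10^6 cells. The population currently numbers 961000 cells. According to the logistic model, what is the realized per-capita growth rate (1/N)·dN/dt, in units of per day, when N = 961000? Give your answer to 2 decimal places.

(1/N)·dN/dt = r(1 − N/K) = 0.297 × (1 − 961000/3.765×10^6).
= 0.297 × 0.74475 = 0.22119.

0.22 per day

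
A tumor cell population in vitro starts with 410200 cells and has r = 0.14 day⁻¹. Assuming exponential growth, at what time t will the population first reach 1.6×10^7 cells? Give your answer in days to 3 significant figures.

26.2 days

Set N₀·e^(rt) = 1.6×10^7: e^(0.14·t) = 1.6×10^7/410200 = 39.005.
0.14·t = ln(39.005) = 3.6637, so t = 3.6637/0.14 = 26.169.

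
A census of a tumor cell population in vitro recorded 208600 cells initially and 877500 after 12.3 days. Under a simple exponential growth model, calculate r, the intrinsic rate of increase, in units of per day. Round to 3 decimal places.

From N(t) = N₀·e^(rt): e^(r·12.3) = 877500/208600 = 4.2066.
r·12.3 = ln(4.2066) = 1.4367, so r = 1.4367/12.3 = 0.1168.

0.117 per day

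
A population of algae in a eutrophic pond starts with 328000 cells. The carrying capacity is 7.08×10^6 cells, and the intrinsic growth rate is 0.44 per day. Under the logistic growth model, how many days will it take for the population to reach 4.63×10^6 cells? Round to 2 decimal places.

8.32 days

A = (K − N₀)/N₀ = (7.08×10^6 − 328000)/328000 = 20.585.
Solve 7.08×10^6/(1 + 20.585·e^(−0.44t)) = 4.63×10^6: 1 + 20.585·e^(−0.44t) = 1.5292, so e^(−0.44t) = 0.0257055.
−0.44·t = ln(0.0257055) = -3.661, so t = 3.661/0.44 = 8.3206.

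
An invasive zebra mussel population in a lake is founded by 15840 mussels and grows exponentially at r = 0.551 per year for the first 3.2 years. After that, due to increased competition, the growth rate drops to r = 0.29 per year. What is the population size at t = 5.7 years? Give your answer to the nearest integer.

Phase 1: N(3.2) = 15840·e^(0.551×3.2) = 15840·e^1.763 = 92364.1.
Phase 2 runs for 5.7 − 3.2 = 2.5 years at r = 0.29.
N(5.7) = 92364.1·e^(0.29×2.5) = 92364.1·e^0.725 = 190707.

190707 mussels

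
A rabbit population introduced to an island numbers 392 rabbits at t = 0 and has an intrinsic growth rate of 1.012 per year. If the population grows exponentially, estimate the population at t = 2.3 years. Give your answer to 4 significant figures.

N(t) = N₀·e^(rt) = 392 × e^(1.012×2.3) = 392 × e^2.328.
e^2.328 ≈ 10.253, so N ≈ 392 × 10.253 = 4019.3.

4019 rabbits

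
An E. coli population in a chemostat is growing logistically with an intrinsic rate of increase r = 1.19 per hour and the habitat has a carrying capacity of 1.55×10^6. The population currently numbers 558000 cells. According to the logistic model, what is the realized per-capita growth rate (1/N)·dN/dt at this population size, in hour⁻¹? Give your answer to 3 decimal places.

(1/N)·dN/dt = r(1 − N/K) = 1.19 × (1 − 558000/1.55×10^6).
= 1.19 × 0.64 = 0.7616.

0.762 per hour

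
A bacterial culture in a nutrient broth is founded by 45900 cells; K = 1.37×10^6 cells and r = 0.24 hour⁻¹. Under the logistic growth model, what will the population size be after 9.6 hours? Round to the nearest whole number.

353032 cells

A = (K − N₀)/N₀ = (1.37×10^6 − 45900)/45900 = 28.847.
N(t) = K/(1 + A·e^(−rt)) = 1.37×10^6/(1 + 28.847×e^(−0.24×9.6)).
e^(−2.304) = 0.099859; denominator = 1 + 28.847×0.099859 = 3.8807.
N = 1.37×10^6/3.8807 = 353032.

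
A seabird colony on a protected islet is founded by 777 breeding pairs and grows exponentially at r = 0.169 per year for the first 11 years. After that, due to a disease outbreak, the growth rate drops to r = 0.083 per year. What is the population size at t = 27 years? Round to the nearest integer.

Phase 1: N(11) = 777·e^(0.169×11) = 777·e^1.859 = 4986.25.
Phase 2 runs for 27 − 11 = 16 years at r = 0.083.
N(27) = 4986.25·e^(0.083×16) = 4986.25·e^1.328 = 18815.6.

18816 breeding pairs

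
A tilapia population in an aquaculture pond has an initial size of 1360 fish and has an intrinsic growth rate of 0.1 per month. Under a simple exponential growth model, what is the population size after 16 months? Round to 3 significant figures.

N(t) = N₀·e^(rt) = 1360 × e^(0.1×16) = 1360 × e^1.6.
e^1.6 ≈ 4.953, so N ≈ 1360 × 4.953 = 6736.12.

6740 fish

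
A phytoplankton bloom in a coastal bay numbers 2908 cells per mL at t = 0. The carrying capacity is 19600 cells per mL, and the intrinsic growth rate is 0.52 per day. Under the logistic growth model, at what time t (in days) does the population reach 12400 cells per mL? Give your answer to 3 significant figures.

4.41 days

A = (K − N₀)/N₀ = (19600 − 2908)/2908 = 5.74.
Solve 19600/(1 + 5.74·e^(−0.52t)) = 12400: 1 + 5.74·e^(−0.52t) = 1.5806, so e^(−0.52t) = 0.101157.
−0.52·t = ln(0.101157) = -2.2911, so t = 2.2911/0.52 = 4.4059.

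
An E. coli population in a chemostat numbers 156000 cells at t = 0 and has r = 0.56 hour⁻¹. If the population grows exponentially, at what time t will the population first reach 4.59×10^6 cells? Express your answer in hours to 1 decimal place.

6.0 hours

Set N₀·e^(rt) = 4.59×10^6: e^(0.56·t) = 4.59×10^6/156000 = 29.423.
0.56·t = ln(29.423) = 3.3818, so t = 3.3818/0.56 = 6.0389.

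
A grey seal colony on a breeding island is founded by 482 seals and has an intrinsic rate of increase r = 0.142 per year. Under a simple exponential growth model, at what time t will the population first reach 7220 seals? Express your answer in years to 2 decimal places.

Set N₀·e^(rt) = 7220: e^(0.142·t) = 7220/482 = 14.979.
0.142·t = ln(14.979) = 2.7067, so t = 2.7067/0.142 = 19.061.

19.06 years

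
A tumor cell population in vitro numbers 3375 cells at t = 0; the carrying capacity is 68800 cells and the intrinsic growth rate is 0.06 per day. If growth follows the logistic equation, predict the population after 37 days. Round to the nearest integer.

22155 cells

A = (K − N₀)/N₀ = (68800 − 3375)/3375 = 19.385.
N(t) = K/(1 + A·e^(−rt)) = 68800/(1 + 19.385×e^(−0.06×37)).
e^(−2.22) = 0.10861; denominator = 1 + 19.385×0.10861 = 3.1054.
N = 68800/3.1054 = 22154.9.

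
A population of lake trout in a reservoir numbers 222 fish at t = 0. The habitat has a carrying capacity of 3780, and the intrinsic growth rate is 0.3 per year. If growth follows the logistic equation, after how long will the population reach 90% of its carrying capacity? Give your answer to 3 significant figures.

16.6 years

A = (K − N₀)/N₀ = (3780 − 222)/222 = 16.027.
Solve 3780/(1 + 16.027·e^(−0.3t)) = 3402: 1 + 16.027·e^(−0.3t) = 1.1111, so e^(−0.3t) = 0.00693273.
−0.3·t = ln(0.00693273) = -4.9715, so t = 4.9715/0.3 = 16.572.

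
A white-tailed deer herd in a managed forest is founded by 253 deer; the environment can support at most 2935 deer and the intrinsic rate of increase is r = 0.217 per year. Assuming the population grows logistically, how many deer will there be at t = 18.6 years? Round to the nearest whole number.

2472 deer

A = (K − N₀)/N₀ = (2935 − 253)/253 = 10.601.
N(t) = K/(1 + A·e^(−rt)) = 2935/(1 + 10.601×e^(−0.217×18.6)).
e^(−4.036) = 0.017664; denominator = 1 + 10.601×0.017664 = 1.1873.
N = 2935/1.1873 = 2472.08.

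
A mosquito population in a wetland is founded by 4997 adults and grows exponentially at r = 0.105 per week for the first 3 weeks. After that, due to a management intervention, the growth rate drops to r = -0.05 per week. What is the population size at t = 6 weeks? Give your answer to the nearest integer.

Phase 1: N(3) = 4997·e^(0.105×3) = 4997·e^0.315 = 6847.19.
Phase 2 runs for 6 − 3 = 3 weeks at r = -0.05.
N(6) = 6847.19·e^(-0.05×3) = 6847.19·e^-0.15 = 5893.43.

5893 adults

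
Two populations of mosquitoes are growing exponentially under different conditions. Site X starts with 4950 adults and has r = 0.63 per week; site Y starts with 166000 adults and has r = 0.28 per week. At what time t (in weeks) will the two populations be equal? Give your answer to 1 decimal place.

10.0 weeks

Set 4950·e^(0.63t) = 166000·e^(0.28t).
e^((0.63 − 0.28)t) = 166000/4950 → e^(0.35·t) = 33.535.
0.35·t = ln(33.535) = 3.5126, so t = 3.5126/0.35 = 10.036.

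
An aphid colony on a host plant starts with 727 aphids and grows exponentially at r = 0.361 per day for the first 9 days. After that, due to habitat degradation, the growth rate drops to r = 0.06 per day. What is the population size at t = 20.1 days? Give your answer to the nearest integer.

Phase 1: N(9) = 727·e^(0.361×9) = 727·e^3.249 = 18730.8.
Phase 2 runs for 20.1 − 9 = 11.1 days at r = 0.06.
N(20.1) = 18730.8·e^(0.06×11.1) = 18730.8·e^0.666 = 36458.4.

36458 aphids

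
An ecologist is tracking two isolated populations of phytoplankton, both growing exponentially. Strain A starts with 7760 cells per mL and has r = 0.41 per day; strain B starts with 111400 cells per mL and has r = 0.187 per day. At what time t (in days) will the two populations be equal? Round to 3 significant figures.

Set 7760·e^(0.41t) = 111400·e^(0.187t).
e^((0.41 − 0.187)t) = 111400/7760 → e^(0.223·t) = 14.356.
0.223·t = ln(14.356) = 2.6641, so t = 2.6641/0.223 = 11.947.

11.9 days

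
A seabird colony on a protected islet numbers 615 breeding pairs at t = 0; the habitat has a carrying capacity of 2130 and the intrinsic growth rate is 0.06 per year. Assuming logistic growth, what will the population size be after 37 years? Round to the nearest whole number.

1680 breeding pairs

A = (K − N₀)/N₀ = (2130 − 615)/615 = 2.4634.
N(t) = K/(1 + A·e^(−rt)) = 2130/(1 + 2.4634×e^(−0.06×37)).
e^(−2.22) = 0.10861; denominator = 1 + 2.4634×0.10861 = 1.2675.
N = 2130/1.2675 = 1680.41.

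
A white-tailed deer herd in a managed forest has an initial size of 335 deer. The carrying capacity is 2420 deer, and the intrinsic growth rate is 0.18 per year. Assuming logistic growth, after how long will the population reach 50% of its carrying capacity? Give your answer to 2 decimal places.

10.16 years

A = (K − N₀)/N₀ = (2420 − 335)/335 = 6.2239.
Solve 2420/(1 + 6.2239·e^(−0.18t)) = 1210: 1 + 6.2239·e^(−0.18t) = 2, so e^(−0.18t) = 0.160671.
−0.18·t = ln(0.160671) = -1.8284, so t = 1.8284/0.18 = 10.158.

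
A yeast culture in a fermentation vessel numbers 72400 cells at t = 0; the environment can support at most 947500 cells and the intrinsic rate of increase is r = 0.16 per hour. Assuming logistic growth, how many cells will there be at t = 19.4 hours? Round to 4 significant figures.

614300 cells

A = (K − N₀)/N₀ = (947500 − 72400)/72400 = 12.087.
N(t) = K/(1 + A·e^(−rt)) = 947500/(1 + 12.087×e^(−0.16×19.4)).
e^(−3.104) = 0.044869; denominator = 1 + 12.087×0.044869 = 1.5423.
N = 947500/1.5423 = 614328.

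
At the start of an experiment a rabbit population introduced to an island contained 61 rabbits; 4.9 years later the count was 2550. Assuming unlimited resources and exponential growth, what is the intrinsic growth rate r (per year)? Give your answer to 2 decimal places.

0.76 per year

From N(t) = N₀·e^(rt): e^(r·4.9) = 2550/61 = 41.803.
r·4.9 = ln(41.803) = 3.733, so r = 3.733/4.9 = 0.76183.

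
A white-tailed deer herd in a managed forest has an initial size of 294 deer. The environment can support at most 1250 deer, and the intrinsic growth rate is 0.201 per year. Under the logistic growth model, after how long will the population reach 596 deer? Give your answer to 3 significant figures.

A = (K − N₀)/N₀ = (1250 − 294)/294 = 3.2517.
Solve 1250/(1 + 3.2517·e^(−0.201t)) = 596: 1 + 3.2517·e^(−0.201t) = 2.0973, so e^(−0.201t) = 0.337459.
−0.201·t = ln(0.337459) = -1.0863, so t = 1.0863/0.201 = 5.4045.

5.40 years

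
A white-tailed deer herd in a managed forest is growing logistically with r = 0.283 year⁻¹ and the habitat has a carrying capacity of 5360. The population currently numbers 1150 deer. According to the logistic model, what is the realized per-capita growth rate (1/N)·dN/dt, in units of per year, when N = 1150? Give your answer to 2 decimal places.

0.22 per year

(1/N)·dN/dt = r(1 − N/K) = 0.283 × (1 − 1150/5360).
= 0.283 × 0.78545 = 0.22228.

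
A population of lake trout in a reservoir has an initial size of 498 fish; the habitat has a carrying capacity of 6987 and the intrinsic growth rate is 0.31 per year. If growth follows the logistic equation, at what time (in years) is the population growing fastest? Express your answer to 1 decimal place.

Logistic growth is fastest at N = K/2 = 3493.5.
A = (K − N₀)/N₀ = 13.03. Set K/(1 + A·e^(−rt)) = K/2 → A·e^(−rt) = 1.
e^(−0.31t) = 1/13.03 = 0.0767453, so t = ln(13.03)/0.31 = 2.5673/0.31 = 8.2815.

8.3 years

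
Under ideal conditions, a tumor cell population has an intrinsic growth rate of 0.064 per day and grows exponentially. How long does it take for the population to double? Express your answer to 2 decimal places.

10.83 days

Doubling time t_d = ln(2)/r = 0.6931/0.064 = 10.83.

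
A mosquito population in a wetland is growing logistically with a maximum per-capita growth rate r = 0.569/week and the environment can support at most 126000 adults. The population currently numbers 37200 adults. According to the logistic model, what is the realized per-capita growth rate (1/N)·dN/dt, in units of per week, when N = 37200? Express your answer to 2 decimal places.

0.40 per week

(1/N)·dN/dt = r(1 − N/K) = 0.569 × (1 − 37200/126000).
= 0.569 × 0.70476 = 0.40101.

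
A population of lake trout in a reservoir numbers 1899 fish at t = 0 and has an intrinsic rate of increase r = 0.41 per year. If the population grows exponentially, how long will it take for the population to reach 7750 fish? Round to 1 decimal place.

3.4 years

Set N₀·e^(rt) = 7750: e^(0.41·t) = 7750/1899 = 4.0811.
0.41·t = ln(4.0811) = 1.4064, so t = 1.4064/0.41 = 3.4302.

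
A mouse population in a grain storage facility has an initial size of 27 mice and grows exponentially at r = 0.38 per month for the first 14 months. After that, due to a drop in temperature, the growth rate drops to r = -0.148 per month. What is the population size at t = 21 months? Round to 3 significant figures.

1960 mice

Phase 1: N(14) = 27·e^(0.38×14) = 27·e^5.32 = 5518.36.
Phase 2 runs for 21 − 14 = 7 months at r = -0.148.
N(21) = 5518.36·e^(-0.148×7) = 5518.36·e^-1.036 = 1958.31.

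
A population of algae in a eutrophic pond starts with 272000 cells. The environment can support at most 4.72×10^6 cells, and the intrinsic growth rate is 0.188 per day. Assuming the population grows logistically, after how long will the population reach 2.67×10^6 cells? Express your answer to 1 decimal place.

16.3 days

A = (K − N₀)/N₀ = (4.72×10^6 − 272000)/272000 = 16.353.
Solve 4.72×10^6/(1 + 16.353·e^(−0.188t)) = 2.67×10^6: 1 + 16.353·e^(−0.188t) = 1.7678, so e^(−0.188t) = 0.0469512.
−0.188·t = ln(0.0469512) = -3.0586, so t = 3.0586/0.188 = 16.269.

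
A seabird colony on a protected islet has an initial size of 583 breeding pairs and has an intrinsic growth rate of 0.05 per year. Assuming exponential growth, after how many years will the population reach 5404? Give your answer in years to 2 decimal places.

44.53 years

Set N₀·e^(rt) = 5404: e^(0.05·t) = 5404/583 = 9.2693.
0.05·t = ln(9.2693) = 2.2267, so t = 2.2267/0.05 = 44.534.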